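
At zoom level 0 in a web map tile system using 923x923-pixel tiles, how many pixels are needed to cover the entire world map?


tiles per axis = 2^0 = 1
total tiles = 1^2 = 1
pixels per axis = 1 * 923 = 923
total pixels = 923^2 = 851929

851929 pixels


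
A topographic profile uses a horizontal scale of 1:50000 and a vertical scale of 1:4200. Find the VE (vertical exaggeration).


VE = horizontal_scale / vertical_scale = 50000 / 4200 ≈ 11.9

11.9x


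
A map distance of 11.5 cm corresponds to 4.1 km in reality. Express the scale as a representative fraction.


ground = 4.1 km = 410000 cm; RF denominator = ground / map = 410000 / 11.5 ≈ 35652; RF = 1:35652

1:35652


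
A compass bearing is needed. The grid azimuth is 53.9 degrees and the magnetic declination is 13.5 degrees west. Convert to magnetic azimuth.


magnetic azimuth = grid azimuth - declination (east +ve)
mag_az = 53.9 - -13.5 = 67.4 degrees

67.4 degrees


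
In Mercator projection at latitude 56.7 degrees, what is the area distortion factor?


area_distortion = 1/cos^2(56.7) = 3.318

3.318


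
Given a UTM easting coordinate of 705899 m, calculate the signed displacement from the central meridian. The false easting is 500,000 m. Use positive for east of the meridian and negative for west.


displacement = 705899 - 500000 = 205899 m

205899 m


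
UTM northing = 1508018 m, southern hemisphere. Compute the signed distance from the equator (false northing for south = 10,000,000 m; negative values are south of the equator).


For southern: actual = 1508018 - 10000000 = -8491982 m

-8491982 m


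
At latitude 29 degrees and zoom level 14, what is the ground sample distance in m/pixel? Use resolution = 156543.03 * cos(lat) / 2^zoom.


res = 156543.03 * cos(29) / 2^14 = 156543.03 * 0.87461971 / 16384 = 8.36 m/pixel

8.36 m/pixel


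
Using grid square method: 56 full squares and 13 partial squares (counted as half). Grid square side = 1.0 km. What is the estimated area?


effective squares = 56 + 13 * 0.5 = 62.5
area = 62.5 * 1.0 = 62.5 km^2

62.5 km^2


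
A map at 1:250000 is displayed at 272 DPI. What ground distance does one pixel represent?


pixel_cm = 2.54 / 272 ≈ 0.009338 cm
ground = pixel_cm * 250000 / 100 = 2.54 * 250000 / (272 * 100) = 635000 / 27200 ≈ 23.35 m

23.35 m


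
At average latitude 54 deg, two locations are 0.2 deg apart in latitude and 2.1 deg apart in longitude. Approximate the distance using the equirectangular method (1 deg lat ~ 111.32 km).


dlat_km = 0.2 * 111.32 = 22.264
dlon_km = 2.1 * 111.32 * cos(54) ≈ 137.408
dist = sqrt(22.264^2 + 137.408^2) ≈ 139.2 km

139.2 km


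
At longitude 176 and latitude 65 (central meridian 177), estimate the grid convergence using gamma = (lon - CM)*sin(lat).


gamma = (176 - 177) * sin(65) = -1 * 0.906308 = -0.906 degrees

-0.906 degrees


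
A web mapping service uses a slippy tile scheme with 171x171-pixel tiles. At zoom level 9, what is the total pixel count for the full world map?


tiles per axis = 2^9 = 512
total tiles = 512^2 = 262144
pixels per axis = 512 * 171 = 87552
total pixels = 87552^2 = 7665352704

7665352704 pixels


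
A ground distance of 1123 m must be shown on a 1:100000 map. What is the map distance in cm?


map_cm = 1123 * 100 / 100000 = 1.123 cm ≈ 1.12 cm

1.12 cm


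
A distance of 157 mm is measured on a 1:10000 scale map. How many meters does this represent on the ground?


ground = 157 mm * 10000 / 1000 = 1570.0 m

1570.0 m


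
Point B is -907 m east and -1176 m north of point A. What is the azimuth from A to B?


az = atan2(-907, -1176) = -142.4 deg
adjusted to 0-360: 217.6 degrees

217.6 degrees


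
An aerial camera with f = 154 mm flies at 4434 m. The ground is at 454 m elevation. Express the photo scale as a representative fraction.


scale = f / (H - h) = 154 mm / 3980 m = 154 / 3980000 = 1:25844

1:25844


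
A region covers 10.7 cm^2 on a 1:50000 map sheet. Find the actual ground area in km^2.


ground_area = 10.7 * (50000/100)^2 = 2675000.0 m^2 = 2.675 km^2

2.675 km^2


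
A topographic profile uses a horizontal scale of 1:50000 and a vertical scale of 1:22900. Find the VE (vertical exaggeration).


VE = horizontal_scale / vertical_scale = 50000 / 22900 ≈ 2.2

2.2x


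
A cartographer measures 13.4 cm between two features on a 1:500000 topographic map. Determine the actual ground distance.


ground = 13.4 cm * 500000 / 100 = 67000.0 m = 67.0 km

67.0 km


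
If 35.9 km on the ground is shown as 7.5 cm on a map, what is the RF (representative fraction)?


ground = 35.9 km = 3590000 cm; RF denominator = ground / map = 3590000 / 7.5 ≈ 478667; RF = 1:478667

1:478667


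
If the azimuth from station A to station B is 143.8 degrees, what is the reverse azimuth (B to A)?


back azimuth = (143.8 + 180) mod 360 = 323.8 degrees

323.8 degrees


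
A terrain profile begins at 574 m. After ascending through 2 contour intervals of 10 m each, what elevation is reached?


elevation = 574 + 2 * 10 = 594 m

594 m


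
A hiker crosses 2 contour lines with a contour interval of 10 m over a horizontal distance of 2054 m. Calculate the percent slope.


elevation change = 2 * 10 = 20 m
slope = 20 / 2054 * 100 = 1.0%

1.0%


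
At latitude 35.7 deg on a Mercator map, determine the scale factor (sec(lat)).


SF = 1 / cos(35.7) = 1 / 0.812084 = 1.231

1.231


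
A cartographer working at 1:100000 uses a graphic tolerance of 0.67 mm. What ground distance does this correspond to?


ground = 0.67 mm * 100000 / 1000 = 67.0 m

67.0 m


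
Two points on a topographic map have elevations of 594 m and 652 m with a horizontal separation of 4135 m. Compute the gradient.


gradient = (652 - 594) / 4135 = 58 / 4135 = 0.014

0.014


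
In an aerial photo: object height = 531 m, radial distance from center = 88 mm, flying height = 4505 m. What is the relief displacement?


d = h * r / H = 531 * 88 / 4505 = 10.37 mm

10.37 mm


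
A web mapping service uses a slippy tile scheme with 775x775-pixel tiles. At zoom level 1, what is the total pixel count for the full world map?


tiles per axis = 2^1 = 2
total tiles = 2^2 = 4
pixels per axis = 2 * 775 = 1550
total pixels = 1550^2 = 2402500

2402500 pixels


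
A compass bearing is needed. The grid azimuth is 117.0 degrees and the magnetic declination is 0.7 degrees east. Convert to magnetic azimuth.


magnetic azimuth = grid azimuth - declination (east +ve)
mag_az = 117.0 - 0.7 = 116.3 degrees

116.3 degrees


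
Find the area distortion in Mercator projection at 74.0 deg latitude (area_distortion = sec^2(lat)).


area_distortion = 1/cos^2(74.0) = 13.162

13.162


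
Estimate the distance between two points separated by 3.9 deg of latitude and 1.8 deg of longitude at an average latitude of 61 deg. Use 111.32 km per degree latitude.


dlat_km = 3.9 * 111.32 = 434.148
dlon_km = 1.8 * 111.32 * cos(61) ≈ 97.144
dist = sqrt(434.148^2 + 97.144^2) ≈ 444.9 km

444.9 km


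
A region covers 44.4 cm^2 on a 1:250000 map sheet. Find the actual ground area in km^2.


ground_area = 44.4 * (250000/100)^2 = 277500000.0 m^2 = 277.5 km^2

277.5 km^2


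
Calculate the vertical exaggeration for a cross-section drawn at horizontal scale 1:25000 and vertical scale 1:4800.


VE = horizontal_scale / vertical_scale = 25000 / 4800 ≈ 5.2

5.2x


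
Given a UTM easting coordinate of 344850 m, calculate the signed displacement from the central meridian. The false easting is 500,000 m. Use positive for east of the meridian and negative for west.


displacement = 344850 - 500000 = -155150 m

-155150 m


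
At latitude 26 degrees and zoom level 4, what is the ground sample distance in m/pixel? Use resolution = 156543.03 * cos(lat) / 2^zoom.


res = 156543.03 * cos(26) / 2^4 = 156543.03 * 0.89879405 / 16 = 8793.75 m/pixel

8793.75 m/pixel


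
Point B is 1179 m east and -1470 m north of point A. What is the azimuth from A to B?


az = atan2(1179, -1470) = 141.3 deg
adjusted to 0-360: 141.3 degrees

141.3 degrees


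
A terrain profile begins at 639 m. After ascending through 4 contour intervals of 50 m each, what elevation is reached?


elevation = 639 + 4 * 50 = 839 m

839 m


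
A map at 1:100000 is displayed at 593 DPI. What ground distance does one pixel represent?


pixel_cm = 2.54 / 593 ≈ 0.004283 cm
ground = pixel_cm * 100000 / 100 = 2.54 * 100000 / (593 * 100) = 254000 / 59300 ≈ 4.28 m

4.28 m


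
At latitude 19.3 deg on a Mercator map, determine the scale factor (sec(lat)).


SF = 1 / cos(19.3) = 1 / 0.943801 = 1.06

1.06


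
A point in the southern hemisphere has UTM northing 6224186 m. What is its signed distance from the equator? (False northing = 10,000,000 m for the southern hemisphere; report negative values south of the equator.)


For southern: actual = 6224186 - 10000000 = -3775814 m

-3775814 m


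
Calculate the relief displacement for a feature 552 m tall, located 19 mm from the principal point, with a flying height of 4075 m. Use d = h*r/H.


d = h * r / H = 552 * 19 / 4075 = 2.57 mm

2.57 mm


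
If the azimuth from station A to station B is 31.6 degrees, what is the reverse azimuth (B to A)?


back azimuth = (31.6 + 180) mod 360 = 211.6 degrees

211.6 degrees


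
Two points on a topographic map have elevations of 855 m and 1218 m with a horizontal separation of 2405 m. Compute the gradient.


gradient = (1218 - 855) / 2405 = 363 / 2405 = 0.1509

0.1509


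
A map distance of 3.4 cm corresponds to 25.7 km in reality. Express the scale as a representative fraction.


ground = 25.7 km = 2570000 cm; RF denominator = ground / map = 2570000 / 3.4 ≈ 755882; RF = 1:755882

1:755882


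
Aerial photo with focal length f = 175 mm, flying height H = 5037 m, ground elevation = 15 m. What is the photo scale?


scale = f / (H - h) = 175 mm / 5022 m = 175 / 5022000 = 1:28697

1:28697


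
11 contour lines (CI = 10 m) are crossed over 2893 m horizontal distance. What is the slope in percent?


elevation change = 11 * 10 = 110 m
slope = 110 / 2893 * 100 = 3.8%

3.8%


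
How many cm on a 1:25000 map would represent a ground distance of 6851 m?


map_cm = 6851 * 100 / 25000 = 27.404 cm ≈ 27.4 cm

27.4 cm


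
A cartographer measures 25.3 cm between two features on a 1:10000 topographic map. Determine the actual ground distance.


ground = 25.3 cm * 10000 / 100 = 2530.0 m = 2.53 km

2.53 km


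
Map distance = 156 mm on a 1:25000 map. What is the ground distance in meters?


ground = 156 mm * 25000 / 1000 = 3900.0 m

3900.0 m


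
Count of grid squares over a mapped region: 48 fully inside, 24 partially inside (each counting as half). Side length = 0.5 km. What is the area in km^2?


effective squares = 48 + 24 * 0.5 = 60.0
area = 60.0 * 0.25 = 15.0 km^2

15.0 km^2


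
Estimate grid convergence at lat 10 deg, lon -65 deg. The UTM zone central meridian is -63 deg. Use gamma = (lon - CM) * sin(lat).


gamma = (-65 - -63) * sin(10) = -2 * 0.173648 = -0.347 degrees

-0.347 degrees


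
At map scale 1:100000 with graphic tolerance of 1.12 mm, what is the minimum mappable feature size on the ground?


ground = 1.12 mm * 100000 / 1000 = 112.0 m

112.0 m


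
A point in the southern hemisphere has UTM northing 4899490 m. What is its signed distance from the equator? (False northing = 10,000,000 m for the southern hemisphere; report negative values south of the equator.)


For southern: actual = 4899490 - 10000000 = -5100510 m

-5100510 m


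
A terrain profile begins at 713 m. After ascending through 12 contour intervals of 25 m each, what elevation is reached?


elevation = 713 + 12 * 25 = 1013 m

1013 m


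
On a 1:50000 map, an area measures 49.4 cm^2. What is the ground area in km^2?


ground_area = 49.4 * (50000/100)^2 = 12350000.0 m^2 = 12.35 km^2

12.35 km^2


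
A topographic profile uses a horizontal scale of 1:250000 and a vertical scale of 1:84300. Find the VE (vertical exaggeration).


VE = horizontal_scale / vertical_scale = 250000 / 84300 ≈ 3.0

3.0x


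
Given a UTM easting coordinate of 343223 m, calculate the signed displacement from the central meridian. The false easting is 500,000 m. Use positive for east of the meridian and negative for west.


displacement = 343223 - 500000 = -156777 m

-156777 m


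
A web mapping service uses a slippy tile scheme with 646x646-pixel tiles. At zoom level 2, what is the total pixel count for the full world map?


tiles per axis = 2^2 = 4
total tiles = 4^2 = 16
pixels per axis = 4 * 646 = 2584
total pixels = 2584^2 = 6677056

6677056 pixels


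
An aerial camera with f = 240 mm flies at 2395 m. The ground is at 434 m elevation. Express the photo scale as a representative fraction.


scale = f / (H - h) = 240 mm / 1961 m = 240 / 1961000 = 1:8171

1:8171


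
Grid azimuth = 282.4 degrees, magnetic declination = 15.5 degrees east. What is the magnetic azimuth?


magnetic azimuth = grid azimuth - declination (east +ve)
mag_az = 282.4 - 15.5 = 266.9 degrees

266.9 degrees


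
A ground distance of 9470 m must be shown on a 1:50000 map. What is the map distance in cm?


map_cm = 9470 * 100 / 50000 = 18.94 cm

18.94 cm


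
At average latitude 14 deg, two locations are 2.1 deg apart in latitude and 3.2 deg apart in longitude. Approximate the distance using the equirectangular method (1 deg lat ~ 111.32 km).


dlat_km = 2.1 * 111.32 = 233.772
dlon_km = 3.2 * 111.32 * cos(14) ≈ 345.643
dist = sqrt(233.772^2 + 345.643^2) ≈ 417.3 km

417.3 km


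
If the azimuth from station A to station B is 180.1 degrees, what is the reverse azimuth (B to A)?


back azimuth = (180.1 + 180) mod 360 = 0.1 degrees

0.1 degrees


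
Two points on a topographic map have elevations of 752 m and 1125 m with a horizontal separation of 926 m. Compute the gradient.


gradient = (1125 - 752) / 926 = 373 / 926 = 0.4028

0.4028


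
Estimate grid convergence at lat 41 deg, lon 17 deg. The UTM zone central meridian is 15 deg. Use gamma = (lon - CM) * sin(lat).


gamma = (17 - 15) * sin(41) = 2 * 0.656059 = 1.312 degrees

1.312 degrees


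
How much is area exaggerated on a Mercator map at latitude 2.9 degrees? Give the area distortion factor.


area_distortion = 1/cos^2(2.9) = 1.003

1.003


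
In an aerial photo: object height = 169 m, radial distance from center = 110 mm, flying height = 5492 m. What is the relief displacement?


d = h * r / H = 169 * 110 / 5492 = 3.38 mm

3.38 mm


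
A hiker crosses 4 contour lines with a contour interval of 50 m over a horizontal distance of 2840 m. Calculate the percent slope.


elevation change = 4 * 50 = 200 m
slope = 200 / 2840 * 100 = 7.0%

7.0%


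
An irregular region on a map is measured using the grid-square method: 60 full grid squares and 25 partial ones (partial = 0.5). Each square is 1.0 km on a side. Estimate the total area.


effective squares = 60 + 25 * 0.5 = 72.5
area = 72.5 * 1.0 = 72.5 km^2

72.5 km^2


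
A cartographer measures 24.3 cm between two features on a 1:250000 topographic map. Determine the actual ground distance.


ground = 24.3 cm * 250000 / 100 = 60750.0 m = 60.75 km

60.75 km


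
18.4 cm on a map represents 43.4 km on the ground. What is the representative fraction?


ground = 43.4 km = 4340000 cm; RF denominator = ground / map = 4340000 / 18.4 ≈ 235870; RF = 1:235870

1:235870


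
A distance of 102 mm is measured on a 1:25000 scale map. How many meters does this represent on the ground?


ground = 102 mm * 25000 / 1000 = 2550.0 m

2550.0 m


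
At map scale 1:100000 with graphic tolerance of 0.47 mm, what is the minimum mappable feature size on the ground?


ground = 0.47 mm * 100000 / 1000 = 47.0 m

47.0 m


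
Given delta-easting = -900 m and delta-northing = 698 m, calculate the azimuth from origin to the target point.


az = atan2(-900, 698) = -52.2 deg
adjusted to 0-360: 307.8 degrees

307.8 degrees


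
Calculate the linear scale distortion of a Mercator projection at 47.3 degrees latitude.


SF = 1 / cos(47.3) = 1 / 0.67816 = 1.475

1.475


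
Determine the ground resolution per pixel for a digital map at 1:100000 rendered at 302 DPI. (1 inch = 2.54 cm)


pixel_cm = 2.54 / 302 ≈ 0.008411 cm
ground = pixel_cm * 100000 / 100 = 2.54 * 100000 / (302 * 100) = 254000 / 30200 ≈ 8.41 m

8.41 m


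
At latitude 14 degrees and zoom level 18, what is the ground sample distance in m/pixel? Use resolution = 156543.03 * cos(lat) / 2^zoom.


res = 156543.03 * cos(14) / 2^18 = 156543.03 * 0.97029573 / 262144 = 0.58 m/pixel

0.58 m/pixel


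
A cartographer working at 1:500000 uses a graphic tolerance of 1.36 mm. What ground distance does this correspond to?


ground = 1.36 mm * 500000 / 1000 = 680.0 m

680.0 m


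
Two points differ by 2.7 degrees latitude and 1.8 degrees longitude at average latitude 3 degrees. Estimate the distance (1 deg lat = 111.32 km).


dlat_km = 2.7 * 111.32 = 300.564
dlon_km = 1.8 * 111.32 * cos(3) ≈ 200.101
dist = sqrt(300.564^2 + 200.101^2) ≈ 361.1 km

361.1 km


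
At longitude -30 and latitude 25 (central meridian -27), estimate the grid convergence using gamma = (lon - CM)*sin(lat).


gamma = (-30 - -27) * sin(25) = -3 * 0.422618 = -1.268 degrees

-1.268 degrees


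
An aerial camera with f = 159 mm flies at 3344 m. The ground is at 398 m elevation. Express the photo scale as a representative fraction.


scale = f / (H - h) = 159 mm / 2946 m = 159 / 2946000 = 1:18528

1:18528


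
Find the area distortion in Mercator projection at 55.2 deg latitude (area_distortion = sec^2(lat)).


area_distortion = 1/cos^2(55.2) = 3.07

3.07


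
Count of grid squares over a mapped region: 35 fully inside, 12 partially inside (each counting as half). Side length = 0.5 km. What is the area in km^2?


effective squares = 35 + 12 * 0.5 = 41.0
area = 41.0 * 0.25 = 10.25 km^2

10.25 km^2


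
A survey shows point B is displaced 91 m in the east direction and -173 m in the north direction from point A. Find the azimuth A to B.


az = atan2(91, -173) = 152.3 deg
adjusted to 0-360: 152.3 degrees

152.3 degrees


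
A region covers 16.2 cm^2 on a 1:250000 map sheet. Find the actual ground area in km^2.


ground_area = 16.2 * (250000/100)^2 = 101250000.0 m^2 = 101.25 km^2

101.25 km^2


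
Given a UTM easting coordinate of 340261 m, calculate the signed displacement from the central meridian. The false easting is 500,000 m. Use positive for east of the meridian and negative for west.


displacement = 340261 - 500000 = -159739 m

-159739 m


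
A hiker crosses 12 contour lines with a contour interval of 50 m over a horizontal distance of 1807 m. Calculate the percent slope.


elevation change = 12 * 50 = 600 m
slope = 600 / 1807 * 100 = 33.2%

33.2%


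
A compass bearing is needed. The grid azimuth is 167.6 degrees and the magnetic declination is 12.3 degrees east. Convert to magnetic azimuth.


magnetic azimuth = grid azimuth - declination (east +ve)
mag_az = 167.6 - 12.3 = 155.3 degrees

155.3 degrees


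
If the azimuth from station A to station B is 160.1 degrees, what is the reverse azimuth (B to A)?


back azimuth = (160.1 + 180) mod 360 = 340.1 degrees

340.1 degrees


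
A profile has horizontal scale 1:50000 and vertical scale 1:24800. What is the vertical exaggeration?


VE = horizontal_scale / vertical_scale = 50000 / 24800 ≈ 2.0

2.0x


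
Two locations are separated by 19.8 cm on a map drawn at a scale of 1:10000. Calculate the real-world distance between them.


ground = 19.8 cm * 10000 / 100 = 1980.0 m = 1.98 km

1.98 km


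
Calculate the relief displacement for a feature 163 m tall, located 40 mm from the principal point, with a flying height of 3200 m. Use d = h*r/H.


d = h * r / H = 163 * 40 / 3200 = 2.04 mm

2.04 mm


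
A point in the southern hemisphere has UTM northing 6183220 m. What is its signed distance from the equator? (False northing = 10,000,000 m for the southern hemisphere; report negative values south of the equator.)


For southern: actual = 6183220 - 10000000 = -3816780 m

-3816780 m


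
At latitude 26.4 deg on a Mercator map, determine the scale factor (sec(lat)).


SF = 1 / cos(26.4) = 1 / 0.895712 = 1.116

1.116


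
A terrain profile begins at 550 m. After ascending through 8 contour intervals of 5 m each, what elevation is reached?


elevation = 550 + 8 * 5 = 590 m

590 m


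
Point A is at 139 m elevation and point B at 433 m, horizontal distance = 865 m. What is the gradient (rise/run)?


gradient = (433 - 139) / 865 = 294 / 865 = 0.3399

0.3399


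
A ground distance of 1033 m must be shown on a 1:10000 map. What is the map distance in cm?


map_cm = 1033 * 100 / 10000 = 10.33 cm

10.33 cm


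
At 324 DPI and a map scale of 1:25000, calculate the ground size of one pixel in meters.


pixel_cm = 2.54 / 324 ≈ 0.00784 cm
ground = pixel_cm * 25000 / 100 = 2.54 * 25000 / (324 * 100) = 63500 / 32400 ≈ 1.96 m

1.96 m


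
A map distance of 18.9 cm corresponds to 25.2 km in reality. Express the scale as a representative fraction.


ground = 25.2 km = 2520000 cm; RF denominator = ground / map = 2520000 / 18.9 ≈ 133333; RF = 1:133333

1:133333


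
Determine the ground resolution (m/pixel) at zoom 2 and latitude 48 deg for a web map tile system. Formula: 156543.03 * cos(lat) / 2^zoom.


res = 156543.03 * cos(48) / 2^2 = 156543.03 * 0.66913061 / 4 = 26186.93 m/pixel

26186.93 m/pixel


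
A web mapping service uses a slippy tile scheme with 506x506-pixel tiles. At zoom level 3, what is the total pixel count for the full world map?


tiles per axis = 2^3 = 8
total tiles = 8^2 = 64
pixels per axis = 8 * 506 = 4048
total pixels = 4048^2 = 16386304

16386304 pixels


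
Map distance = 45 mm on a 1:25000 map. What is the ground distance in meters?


ground = 45 mm * 25000 / 1000 = 1125.0 m

1125.0 m


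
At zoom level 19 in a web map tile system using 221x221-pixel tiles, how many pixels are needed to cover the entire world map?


tiles per axis = 2^19 = 524288
total tiles = 524288^2 = 274877906944
pixels per axis = 524288 * 221 = 115867648
total pixels = 115867648^2 = 13425311853051904

13425311853051904 pixels


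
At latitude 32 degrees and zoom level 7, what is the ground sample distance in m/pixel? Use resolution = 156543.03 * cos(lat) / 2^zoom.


res = 156543.03 * cos(32) / 2^7 = 156543.03 * 0.8480481 / 128 = 1037.16 m/pixel

1037.16 m/pixel


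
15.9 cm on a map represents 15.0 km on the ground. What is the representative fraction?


ground = 15.0 km = 1500000 cm; RF denominator = ground / map = 1500000 / 15.9 ≈ 94340; RF = 1:94340

1:94340


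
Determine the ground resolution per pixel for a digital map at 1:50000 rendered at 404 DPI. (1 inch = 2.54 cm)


pixel_cm = 2.54 / 404 ≈ 0.006287 cm
ground = pixel_cm * 50000 / 100 = 2.54 * 50000 / (404 * 100) = 127000 / 40400 ≈ 3.14 m

3.14 m


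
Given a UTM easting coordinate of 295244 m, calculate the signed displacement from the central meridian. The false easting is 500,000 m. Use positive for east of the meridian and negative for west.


displacement = 295244 - 500000 = -204756 m

-204756 m


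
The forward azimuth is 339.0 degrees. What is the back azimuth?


back azimuth = (339.0 + 180) mod 360 = 159.0 degrees

159.0 degrees


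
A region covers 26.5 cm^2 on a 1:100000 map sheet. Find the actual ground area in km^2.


ground_area = 26.5 * (100000/100)^2 = 26500000.0 m^2 = 26.5 km^2

26.5 km^2


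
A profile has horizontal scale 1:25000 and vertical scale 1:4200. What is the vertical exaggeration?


VE = horizontal_scale / vertical_scale = 25000 / 4200 ≈ 6.0

6.0x


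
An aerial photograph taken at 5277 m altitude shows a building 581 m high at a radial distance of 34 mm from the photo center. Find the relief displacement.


d = h * r / H = 581 * 34 / 5277 = 3.74 mm

3.74 mm


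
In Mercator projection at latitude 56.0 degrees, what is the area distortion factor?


area_distortion = 1/cos^2(56.0) = 3.198

3.198


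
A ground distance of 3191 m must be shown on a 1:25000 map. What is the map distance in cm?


map_cm = 3191 * 100 / 25000 = 12.764 cm ≈ 12.76 cm

12.76 cm


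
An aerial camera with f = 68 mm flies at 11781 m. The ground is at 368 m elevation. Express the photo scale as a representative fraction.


scale = f / (H - h) = 68 mm / 11413 m = 68 / 11413000 = 1:167838

1:167838


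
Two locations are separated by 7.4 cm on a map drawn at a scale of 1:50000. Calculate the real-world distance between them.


ground = 7.4 cm * 50000 / 100 = 3700.0 m = 3.7 km

3.7 km


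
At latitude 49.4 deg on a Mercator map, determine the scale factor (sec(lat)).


SF = 1 / cos(49.4) = 1 / 0.650774 = 1.537

1.537


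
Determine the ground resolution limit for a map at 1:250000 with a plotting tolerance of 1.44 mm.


ground = 1.44 mm * 250000 / 1000 = 360.0 m

360.0 m


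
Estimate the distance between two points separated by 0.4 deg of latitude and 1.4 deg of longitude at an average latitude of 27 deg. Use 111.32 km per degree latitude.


dlat_km = 0.4 * 111.32 = 44.528
dlon_km = 1.4 * 111.32 * cos(27) ≈ 138.862
dist = sqrt(44.528^2 + 138.862^2) ≈ 145.8 km

145.8 km


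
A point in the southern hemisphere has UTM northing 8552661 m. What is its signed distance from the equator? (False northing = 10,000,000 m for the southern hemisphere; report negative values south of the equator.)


For southern: actual = 8552661 - 10000000 = -1447339 m

-1447339 m


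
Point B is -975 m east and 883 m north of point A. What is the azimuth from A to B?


az = atan2(-975, 883) = -47.8 deg
adjusted to 0-360: 312.2 degrees

312.2 degrees


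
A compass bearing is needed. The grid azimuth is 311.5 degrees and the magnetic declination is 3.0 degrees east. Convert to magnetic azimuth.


magnetic azimuth = grid azimuth - declination (east +ve)
mag_az = 311.5 - 3.0 = 308.5 degrees

308.5 degrees


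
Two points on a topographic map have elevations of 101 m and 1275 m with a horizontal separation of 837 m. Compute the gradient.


gradient = (1275 - 101) / 837 = 1174 / 837 = 1.4026

1.4026


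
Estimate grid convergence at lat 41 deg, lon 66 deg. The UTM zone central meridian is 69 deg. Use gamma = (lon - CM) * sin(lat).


gamma = (66 - 69) * sin(41) = -3 * 0.656059 = -1.968 degrees

-1.968 degrees


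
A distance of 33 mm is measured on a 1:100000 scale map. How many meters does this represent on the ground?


ground = 33 mm * 100000 / 1000 = 3300.0 m

3300.0 m


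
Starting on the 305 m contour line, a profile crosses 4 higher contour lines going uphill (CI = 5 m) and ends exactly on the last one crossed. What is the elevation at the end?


elevation = 305 + 4 * 5 = 325 m

325 m


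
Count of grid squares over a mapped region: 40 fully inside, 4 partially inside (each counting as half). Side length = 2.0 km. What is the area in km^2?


effective squares = 40 + 4 * 0.5 = 42.0
area = 42.0 * 4.0 = 168.0 km^2

168.0 km^2


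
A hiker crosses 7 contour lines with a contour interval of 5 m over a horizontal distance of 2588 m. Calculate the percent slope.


elevation change = 7 * 5 = 35 m
slope = 35 / 2588 * 100 = 1.4%

1.4%


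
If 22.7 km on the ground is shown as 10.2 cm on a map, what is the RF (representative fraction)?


ground = 22.7 km = 2270000 cm; RF denominator = ground / map = 2270000 / 10.2 ≈ 222549; RF = 1:222549

1:222549


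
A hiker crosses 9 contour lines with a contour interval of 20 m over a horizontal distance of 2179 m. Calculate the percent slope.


elevation change = 9 * 20 = 180 m
slope = 180 / 2179 * 100 = 8.3%

8.3%


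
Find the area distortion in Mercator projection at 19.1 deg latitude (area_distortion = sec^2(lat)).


area_distortion = 1/cos^2(19.1) = 1.12

1.12


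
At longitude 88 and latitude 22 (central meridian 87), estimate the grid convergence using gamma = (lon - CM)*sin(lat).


gamma = (88 - 87) * sin(22) = 1 * 0.374607 = 0.375 degrees

0.375 degrees


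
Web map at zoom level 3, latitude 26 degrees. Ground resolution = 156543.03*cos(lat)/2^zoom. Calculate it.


res = 156543.03 * cos(26) / 2^3 = 156543.03 * 0.89879405 / 8 = 17587.49 m/pixel

17587.49 m/pixel


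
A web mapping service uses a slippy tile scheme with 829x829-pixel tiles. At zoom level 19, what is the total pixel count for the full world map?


tiles per axis = 2^19 = 524288
total tiles = 524288^2 = 274877906944
pixels per axis = 524288 * 829 = 434634752
total pixels = 434634752^2 = 188907367646101504

188907367646101504 pixels


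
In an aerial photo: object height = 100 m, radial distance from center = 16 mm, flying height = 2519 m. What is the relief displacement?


d = h * r / H = 100 * 16 / 2519 = 0.64 mm

0.64 mm


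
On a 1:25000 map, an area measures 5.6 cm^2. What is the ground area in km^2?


ground_area = 5.6 * (25000/100)^2 = 350000.0 m^2 = 0.35 km^2

0.35 km^2


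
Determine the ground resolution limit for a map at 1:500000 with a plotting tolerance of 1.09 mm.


ground = 1.09 mm * 500000 / 1000 = 545.0 m

545.0 m


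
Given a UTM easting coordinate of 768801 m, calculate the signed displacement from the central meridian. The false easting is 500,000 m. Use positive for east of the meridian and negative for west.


displacement = 768801 - 500000 = 268801 m

268801 m


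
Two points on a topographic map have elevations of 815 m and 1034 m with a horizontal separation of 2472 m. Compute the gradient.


gradient = (1034 - 815) / 2472 = 219 / 2472 = 0.0886

0.0886


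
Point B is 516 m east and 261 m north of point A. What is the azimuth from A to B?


az = atan2(516, 261) = 63.2 deg
adjusted to 0-360: 63.2 degrees

63.2 degrees


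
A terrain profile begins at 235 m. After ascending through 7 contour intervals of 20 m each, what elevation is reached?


elevation = 235 + 7 * 20 = 375 m

375 m


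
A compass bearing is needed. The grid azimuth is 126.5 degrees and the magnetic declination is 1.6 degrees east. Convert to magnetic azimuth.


magnetic azimuth = grid azimuth - declination (east +ve)
mag_az = 126.5 - 1.6 = 124.9 degrees

124.9 degrees


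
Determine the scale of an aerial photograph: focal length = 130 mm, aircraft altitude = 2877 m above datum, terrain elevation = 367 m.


scale = f / (H - h) = 130 mm / 2510 m = 130 / 2510000 = 1:19308

1:19308


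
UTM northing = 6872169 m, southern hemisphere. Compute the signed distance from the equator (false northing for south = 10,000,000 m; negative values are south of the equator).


For southern: actual = 6872169 - 10000000 = -3127831 m

-3127831 m


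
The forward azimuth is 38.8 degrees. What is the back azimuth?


back azimuth = (38.8 + 180) mod 360 = 218.8 degrees

218.8 degrees


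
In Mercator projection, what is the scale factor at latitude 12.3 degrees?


SF = 1 / cos(12.3) = 1 / 0.977046 = 1.023

1.023


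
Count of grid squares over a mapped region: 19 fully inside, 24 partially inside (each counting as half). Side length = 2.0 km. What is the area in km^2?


effective squares = 19 + 24 * 0.5 = 31.0
area = 31.0 * 4.0 = 124.0 km^2

124.0 km^2


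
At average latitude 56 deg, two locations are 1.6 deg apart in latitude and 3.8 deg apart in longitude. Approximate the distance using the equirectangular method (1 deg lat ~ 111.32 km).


dlat_km = 1.6 * 111.32 = 178.112
dlon_km = 3.8 * 111.32 * cos(56) ≈ 236.548
dist = sqrt(178.112^2 + 236.548^2) ≈ 296.1 km

296.1 km


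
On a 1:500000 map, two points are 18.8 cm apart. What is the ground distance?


ground = 18.8 cm * 500000 / 100 = 94000.0 m = 94.0 km

94.0 km


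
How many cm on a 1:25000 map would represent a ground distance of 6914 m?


map_cm = 6914 * 100 / 25000 = 27.656 cm ≈ 27.66 cm

27.66 cm


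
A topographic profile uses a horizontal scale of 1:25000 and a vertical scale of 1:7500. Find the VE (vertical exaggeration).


VE = horizontal_scale / vertical_scale = 25000 / 7500 ≈ 3.3

3.3x


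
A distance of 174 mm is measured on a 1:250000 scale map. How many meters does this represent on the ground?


ground = 174 mm * 250000 / 1000 = 43500.0 m

43500.0 m


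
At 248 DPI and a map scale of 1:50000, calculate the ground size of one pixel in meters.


pixel_cm = 2.54 / 248 ≈ 0.010242 cm
ground = pixel_cm * 50000 / 100 = 2.54 * 50000 / (248 * 100) = 127000 / 24800 ≈ 5.12 m

5.12 m


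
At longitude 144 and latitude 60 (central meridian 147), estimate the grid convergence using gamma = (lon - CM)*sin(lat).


gamma = (144 - 147) * sin(60) = -3 * 0.866025 = -2.598 degrees

-2.598 degrees


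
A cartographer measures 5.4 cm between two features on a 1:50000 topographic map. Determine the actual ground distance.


ground = 5.4 cm * 50000 / 100 = 2700.0 m = 2.7 km

2.7 km


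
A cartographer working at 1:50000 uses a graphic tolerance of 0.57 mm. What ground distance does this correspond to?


ground = 0.57 mm * 50000 / 1000 = 28.5 m

28.5 m


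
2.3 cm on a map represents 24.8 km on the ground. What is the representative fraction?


ground = 24.8 km = 2480000 cm; RF denominator = ground / map = 2480000 / 2.3 ≈ 1078261; RF = 1:1078261

1:1078261


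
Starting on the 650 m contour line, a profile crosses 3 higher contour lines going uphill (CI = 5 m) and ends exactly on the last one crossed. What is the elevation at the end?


elevation = 650 + 3 * 5 = 665 m

665 m


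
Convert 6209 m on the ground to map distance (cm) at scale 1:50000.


map_cm = 6209 * 100 / 50000 = 12.418 cm ≈ 12.42 cm

12.42 cm


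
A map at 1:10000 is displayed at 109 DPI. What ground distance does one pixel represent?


pixel_cm = 2.54 / 109 ≈ 0.023303 cm
ground = pixel_cm * 10000 / 100 = 2.54 * 10000 / (109 * 100) = 25400 / 10900 ≈ 2.33 m

2.33 m


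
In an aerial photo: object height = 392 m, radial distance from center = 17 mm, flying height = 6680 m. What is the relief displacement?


d = h * r / H = 392 * 17 / 6680 = 1.0 mm

1.0 mm


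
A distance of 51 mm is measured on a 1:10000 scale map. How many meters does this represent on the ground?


ground = 51 mm * 10000 / 1000 = 510.0 m

510.0 m


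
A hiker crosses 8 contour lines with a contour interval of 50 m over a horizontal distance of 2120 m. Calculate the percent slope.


elevation change = 8 * 50 = 400 m
slope = 400 / 2120 * 100 = 18.9%

18.9%


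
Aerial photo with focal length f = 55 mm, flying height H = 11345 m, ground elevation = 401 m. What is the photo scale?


scale = f / (H - h) = 55 mm / 10944 m = 55 / 10944000 = 1:198982

1:198982


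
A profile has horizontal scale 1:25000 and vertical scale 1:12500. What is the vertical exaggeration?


VE = horizontal_scale / vertical_scale = 25000 / 12500 = 2.0

2.0x


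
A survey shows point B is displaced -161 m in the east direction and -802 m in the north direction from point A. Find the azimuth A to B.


az = atan2(-161, -802) = -168.6 deg
adjusted to 0-360: 191.4 degrees

191.4 degrees


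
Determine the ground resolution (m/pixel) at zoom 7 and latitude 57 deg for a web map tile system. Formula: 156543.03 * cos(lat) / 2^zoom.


res = 156543.03 * cos(57) / 2^7 = 156543.03 * 0.54463904 / 128 = 666.09 m/pixel

666.09 m/pixel


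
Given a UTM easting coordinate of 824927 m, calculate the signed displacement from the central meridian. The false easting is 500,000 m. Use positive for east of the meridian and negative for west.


displacement = 824927 - 500000 = 324927 m

324927 m


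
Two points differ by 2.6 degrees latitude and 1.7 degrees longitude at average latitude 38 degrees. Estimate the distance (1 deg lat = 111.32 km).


dlat_km = 2.6 * 111.32 = 289.432
dlon_km = 1.7 * 111.32 * cos(38) ≈ 149.126
dist = sqrt(289.432^2 + 149.126^2) ≈ 325.6 km

325.6 km


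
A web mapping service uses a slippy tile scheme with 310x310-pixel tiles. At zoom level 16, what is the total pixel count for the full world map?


tiles per axis = 2^16 = 65536
total tiles = 65536^2 = 4294967296
pixels per axis = 65536 * 310 = 20316160
total pixels = 20316160^2 = 412746357145600

412746357145600 pixels


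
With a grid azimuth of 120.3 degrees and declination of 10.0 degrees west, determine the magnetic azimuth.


magnetic azimuth = grid azimuth - declination (east +ve)
mag_az = 120.3 - -10.0 = 130.3 degrees

130.3 degrees


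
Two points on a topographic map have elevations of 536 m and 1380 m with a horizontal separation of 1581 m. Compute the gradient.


gradient = (1380 - 536) / 1581 = 844 / 1581 = 0.5338

0.5338


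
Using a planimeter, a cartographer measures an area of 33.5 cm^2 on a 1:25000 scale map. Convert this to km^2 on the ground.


ground_area = 33.5 * (25000/100)^2 = 2093750.0 m^2 = 2.09375 km^2 ≈ 2.094 km^2

2.094 km^2


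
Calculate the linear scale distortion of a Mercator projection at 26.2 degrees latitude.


SF = 1 / cos(26.2) = 1 / 0.897258 = 1.115

1.115


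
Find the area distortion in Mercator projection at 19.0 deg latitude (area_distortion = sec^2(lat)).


area_distortion = 1/cos^2(19.0) = 1.119

1.119


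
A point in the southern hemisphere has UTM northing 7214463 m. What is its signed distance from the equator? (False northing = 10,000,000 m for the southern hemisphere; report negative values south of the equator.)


For southern: actual = 7214463 - 10000000 = -2785537 m

-2785537 m


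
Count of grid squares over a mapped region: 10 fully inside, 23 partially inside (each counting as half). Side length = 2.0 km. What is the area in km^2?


effective squares = 10 + 23 * 0.5 = 21.5
area = 21.5 * 4.0 = 86.0 km^2

86.0 km^2


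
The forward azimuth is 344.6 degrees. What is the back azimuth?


back azimuth = (344.6 + 180) mod 360 = 164.6 degrees

164.6 degrees


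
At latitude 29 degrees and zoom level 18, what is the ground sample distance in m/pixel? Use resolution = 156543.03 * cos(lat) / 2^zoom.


res = 156543.03 * cos(29) / 2^18 = 156543.03 * 0.87461971 / 262144 = 0.52 m/pixel

0.52 m/pixel


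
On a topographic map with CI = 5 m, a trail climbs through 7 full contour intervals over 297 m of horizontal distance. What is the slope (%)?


elevation change = 7 * 5 = 35 m
slope = 35 / 297 * 100 = 11.8%

11.8%


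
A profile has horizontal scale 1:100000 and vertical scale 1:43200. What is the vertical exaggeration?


VE = horizontal_scale / vertical_scale = 100000 / 43200 ≈ 2.3

2.3x


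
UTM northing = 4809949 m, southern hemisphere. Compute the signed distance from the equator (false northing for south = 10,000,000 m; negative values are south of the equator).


For southern: actual = 4809949 - 10000000 = -5190051 m

-5190051 m


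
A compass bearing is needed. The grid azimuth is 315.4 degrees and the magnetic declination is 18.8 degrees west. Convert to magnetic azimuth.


magnetic azimuth = grid azimuth - declination (east +ve)
mag_az = 315.4 - -18.8 = 334.2 degrees

334.2 degrees


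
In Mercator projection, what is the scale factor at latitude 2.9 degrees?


SF = 1 / cos(2.9) = 1 / 0.998719 = 1.001

1.001


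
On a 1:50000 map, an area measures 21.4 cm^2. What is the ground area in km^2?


ground_area = 21.4 * (50000/100)^2 = 5350000.0 m^2 = 5.35 km^2

5.35 km^2
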